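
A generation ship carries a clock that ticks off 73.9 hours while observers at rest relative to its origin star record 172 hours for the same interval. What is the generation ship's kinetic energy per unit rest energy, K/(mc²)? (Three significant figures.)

1.33

The time-dilation ratio gives γ = 172/73.9 = 2.32747.
Since K = (γ−1)mc², K/(mc²) = 2.32747 − 1 = 1.33.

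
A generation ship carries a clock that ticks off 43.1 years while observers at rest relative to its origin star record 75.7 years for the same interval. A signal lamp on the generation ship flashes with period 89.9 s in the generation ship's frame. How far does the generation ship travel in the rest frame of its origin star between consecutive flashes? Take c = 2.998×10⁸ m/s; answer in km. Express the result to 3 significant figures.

From Δt = γΔτ: γ = 75.7/43.1 = 1.75638.
β = √(1 − 1/γ²) = 0.82209. Lab-frame period = γτ = 1.75638×89.9 s = 157.9 s. Distance = βc × γτ = 0.82209 × 2.998×10⁸ m/s × 157.9 s = 3.8916×10^10 m = 3.89×10^7 km.

3.89×10^7 km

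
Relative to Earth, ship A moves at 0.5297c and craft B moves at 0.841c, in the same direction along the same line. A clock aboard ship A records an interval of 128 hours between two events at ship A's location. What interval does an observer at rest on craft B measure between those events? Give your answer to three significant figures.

The velocity of ship A relative to craft B is (0.5297 − 0.841)c / (1 − 0.5297×0.841) = −0.56138c; relative speed 0.56138c.
At |u| = 0.56138c, γ = (1 − 0.315148)^(−1/2) = 1.2084.
Ship A's interval is proper; time dilation gives Δt_B = γΔτ = 1.2084 × 128 hours = 155 hours.

155 hours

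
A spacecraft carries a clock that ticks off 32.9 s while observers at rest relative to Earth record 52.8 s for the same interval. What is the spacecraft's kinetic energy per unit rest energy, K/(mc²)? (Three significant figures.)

From Δt = γΔτ: γ = 52.8/32.9 = 1.60486.
K/(mc²) = γ − 1 = 1.60486 − 1 = 0.605.

0.605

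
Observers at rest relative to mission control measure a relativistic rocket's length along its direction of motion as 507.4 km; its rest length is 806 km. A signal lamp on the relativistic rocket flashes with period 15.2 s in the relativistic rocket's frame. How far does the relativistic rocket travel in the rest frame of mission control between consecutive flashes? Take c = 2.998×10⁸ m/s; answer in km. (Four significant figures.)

γ = L₀/L = 806/507.4 = 1.58849.
β = √(1 − 1/γ²) = 0.77698. Lab-frame period = γτ = 1.58849×15.2 s = 24.145 s. Distance = βc × γτ = 0.77698 × 2.998×10⁸ m/s × 24.145 s = 5.6243×10^9 m = 5.624×10^6 km.

5.624×10^6 km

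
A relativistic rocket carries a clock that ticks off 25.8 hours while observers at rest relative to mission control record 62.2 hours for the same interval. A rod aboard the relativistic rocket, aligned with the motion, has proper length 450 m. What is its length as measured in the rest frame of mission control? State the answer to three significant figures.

187 m

From Δt = γΔτ: γ = 62.2/25.8 = 2.41085.
L = L₀/γ = 450/2.41085 = 187 m.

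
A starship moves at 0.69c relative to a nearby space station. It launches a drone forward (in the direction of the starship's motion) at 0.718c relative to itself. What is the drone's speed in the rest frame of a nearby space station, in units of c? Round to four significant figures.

Relativistic velocity addition: u = (u' + v)/(1 + u'v/c²), with u' = 0.718c and v = 0.69c.
Numerator: 0.718 + 0.69 = 1.408. Denominator: 1 + (0.718)(0.69) = 1.49542.
u = 1.408/1.49542 = 0.94154, so the speed is 0.9415c.

0.9415c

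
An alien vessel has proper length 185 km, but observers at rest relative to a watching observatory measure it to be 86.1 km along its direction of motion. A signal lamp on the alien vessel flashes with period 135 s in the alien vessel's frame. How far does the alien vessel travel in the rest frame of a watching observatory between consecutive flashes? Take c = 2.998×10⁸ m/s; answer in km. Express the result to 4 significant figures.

7.697×10^7 km

γ = L₀/L = 185/86.1 = 2.14866.
β = √(1 − 1/γ²) = 0.8851. Lab-frame period = γτ = 2.14866×135 s = 290.07 s. Distance = βc × γτ = 0.8851 × 2.998×10⁸ m/s × 290.07 s = 7.6971×10^10 m = 7.697×10^7 km.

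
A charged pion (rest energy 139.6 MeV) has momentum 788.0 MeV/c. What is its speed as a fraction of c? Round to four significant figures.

βγ = pc/(mc²) = 788.0/139.6 = 5.6447.
Since γ² = 1 + (βγ)² = 32.8626, γ = √32.8626 = 5.73259, and β = (βγ)/γ = 5.6447/5.73259 = 0.9847.

0.9847c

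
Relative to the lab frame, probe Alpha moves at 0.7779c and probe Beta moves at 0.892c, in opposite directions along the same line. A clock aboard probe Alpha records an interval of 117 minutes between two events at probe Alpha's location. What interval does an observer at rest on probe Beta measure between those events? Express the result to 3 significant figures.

698 minutes

The velocity of probe Alpha relative to probe Beta is (0.7779 + 0.892)c / (1 + 0.7779×0.892) = 0.98584c; relative speed 0.98584c.
γ for this relative speed: γ = 1/√(1 − 0.971881) = 5.9635.
The clock on probe Alpha records proper time, so probe Beta measures Δt = γΔτ = 5.9635 × 117 = 698 minutes.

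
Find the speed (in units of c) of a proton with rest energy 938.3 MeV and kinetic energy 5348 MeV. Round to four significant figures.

0.9888c

γ = 1 + K/(mc²) = 1 + 5348/938.3 = 6.6997.
β = √(1 − 1/γ²) = √(1 − 0.0222787) = √0.9777213 = 0.9888.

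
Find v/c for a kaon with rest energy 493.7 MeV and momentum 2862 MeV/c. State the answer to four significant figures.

0.9854

pc/(mc²) = 2862/493.7 = 5.797 = βγ = β/√(1−β²).
So β² = x²/(1 + x²) with x = 5.797: x² = 33.6052, β² = 33.6052/34.6052 = 0.971103, β = 0.9854.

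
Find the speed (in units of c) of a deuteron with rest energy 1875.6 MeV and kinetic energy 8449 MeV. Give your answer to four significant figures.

K = (γ−1)mc², so γ = 1 + 8449/1875.6 = 5.5047.
Then v/c = √(1 − γ⁻²) = √(1 − 0.0330014) = √0.9669986 = 0.9834.

0.9834c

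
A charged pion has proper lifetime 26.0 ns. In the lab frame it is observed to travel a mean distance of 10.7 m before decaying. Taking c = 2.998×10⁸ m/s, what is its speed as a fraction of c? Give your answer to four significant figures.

0.8083c

Lab distance = (lab lifetime)·v = γτ·βc, so βγ = d/(cτ) = 10.70/(2.998×10⁸ × 2.600×10^-8) = 1.3727.
With βγ = 1.3727: γ² = 1 + (βγ)² = 2.88431, and β = (βγ)/γ = 1.3727/1.69833 = 0.8083.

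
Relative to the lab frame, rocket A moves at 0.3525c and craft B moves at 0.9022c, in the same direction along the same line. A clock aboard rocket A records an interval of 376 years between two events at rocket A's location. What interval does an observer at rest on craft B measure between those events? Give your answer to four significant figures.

Speed of rocket A in craft B's frame: u = (v_A − v_B)/(1 − v_A v_B/c²) = (0.3525 − 0.9022)/(1 − 0.3525×0.9022) = −0.5497/0.6819745 = −0.80604; |u| = 0.80604c.
At |u| = 0.80604c, γ = (1 − 0.6497)^(−1/2) = 1.6896.
The clock on rocket A records proper time, so craft B measures Δt = γΔτ = 1.6896 × 376 = 635.3 years.

635.3 years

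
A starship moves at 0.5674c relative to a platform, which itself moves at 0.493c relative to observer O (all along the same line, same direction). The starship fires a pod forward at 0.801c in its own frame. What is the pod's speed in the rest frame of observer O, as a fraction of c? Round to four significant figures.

0.9795c

Compose velocities in two stages. Stage 1 (into S'): u₁ = (0.801+0.5674)/(1+0.801×0.5674) = 0.94081.
Stage 2 (into S): u = (0.94081+0.493)/(1+0.94081×0.493) = 0.9795, so the speed is 0.9795c.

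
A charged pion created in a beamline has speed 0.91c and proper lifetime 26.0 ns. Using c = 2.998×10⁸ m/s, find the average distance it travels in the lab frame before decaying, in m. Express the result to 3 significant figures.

17.1 m

γ = 1/√(1 − β²) = 1/√(1 − 0.8281) = 1/√0.1719 = 1/0.414608 = 2.4119.
Lab-frame lifetime: Δt = γτ = 2.4119 × 26.0 ns = 62.709 ns.
Distance: d = vΔt = 0.91 × 2.998×10⁸ m/s × 6.2709×10^-8 s = 17.1 m.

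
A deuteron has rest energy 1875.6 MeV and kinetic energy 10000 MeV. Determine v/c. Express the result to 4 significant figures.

K = (γ−1)mc², so γ = 1 + 10000/1875.6 = 6.3316.
Then v/c = √(1 − γ⁻²) = √(1 − 0.0249444) = √0.9750556 = 0.9874.

0.9874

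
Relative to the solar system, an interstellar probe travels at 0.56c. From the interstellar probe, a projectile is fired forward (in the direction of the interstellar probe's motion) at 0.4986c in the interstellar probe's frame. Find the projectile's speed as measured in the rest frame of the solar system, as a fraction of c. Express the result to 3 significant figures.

0.828c

In units of c, u = (u' + v)/(1 + u'v) with u' = 0.4986 and v = 0.56.
Numerator: 0.4986 + 0.56 = 1.0586. Denominator: 1 + (0.4986)(0.56) = 1.279216.
u = 1.0586/1.279216 = 0.82754, so the speed is 0.828c.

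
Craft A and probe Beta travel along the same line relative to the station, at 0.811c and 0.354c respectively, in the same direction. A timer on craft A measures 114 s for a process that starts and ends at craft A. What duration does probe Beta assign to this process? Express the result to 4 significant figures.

Transform craft A's velocity into probe Beta's frame: (0.811 − 0.354)/(1 − 0.811·0.354) = 0.457/0.712906, so the relative speed is 0.64104c.
At |u| = 0.64104c, γ = (1 − 0.410932)^(−1/2) = 1.3029.
The clock on craft A records proper time, so probe Beta measures Δt = γΔτ = 1.3029 × 114 = 148.5 s.

148.5 s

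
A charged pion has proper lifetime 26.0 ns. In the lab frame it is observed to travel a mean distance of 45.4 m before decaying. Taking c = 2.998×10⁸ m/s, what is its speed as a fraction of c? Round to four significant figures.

Lab distance = (lab lifetime)·v = γτ·βc, so βγ = d/(cτ) = 45.40/(2.998×10⁸ × 2.600×10^-8) = 5.8244.
With βγ = 5.8244: γ² = 1 + (βγ)² = 34.9236, and β = (βγ)/γ = 5.8244/5.90962 = 0.9856.

0.9856c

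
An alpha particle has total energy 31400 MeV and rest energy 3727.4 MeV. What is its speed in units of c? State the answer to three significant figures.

Total energy E = γmc² gives γ = 31400/3727.4 = 8.4241.
Hence β = √(1 − 1/γ²) = √(1 − 0.0140914) = √0.9859086 = 0.993.

0.993c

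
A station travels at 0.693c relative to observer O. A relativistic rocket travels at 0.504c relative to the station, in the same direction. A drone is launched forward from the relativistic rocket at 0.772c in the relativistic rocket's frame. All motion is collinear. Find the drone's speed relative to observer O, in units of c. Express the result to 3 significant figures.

Compose velocities in two stages. Stage 1 (into S'): u₁ = (0.772+0.504)/(1+0.772×0.504) = 0.91859.
Stage 2 (into S): u = (0.91859+0.693)/(1+0.91859×0.693) = 0.98473, so the speed is 0.985c.

0.985c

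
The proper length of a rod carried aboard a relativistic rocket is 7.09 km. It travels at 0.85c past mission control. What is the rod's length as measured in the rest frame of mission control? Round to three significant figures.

γ = 1/√(1 − β²) = 1/√(1 − 0.7225) = 1/√0.2775 = 1/0.526783 = 1.8983.
Along the direction of motion the measured length is L₀/γ = 7.09/1.8983 = 3.73 km.

3.73 km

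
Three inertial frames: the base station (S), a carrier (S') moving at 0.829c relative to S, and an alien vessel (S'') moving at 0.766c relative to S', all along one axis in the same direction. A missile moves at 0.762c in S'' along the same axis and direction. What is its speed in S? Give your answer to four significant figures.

Apply u = (u'+v)/(1+u'v) twice. Missile in the carrier frame: (0.762+0.766)/(1+0.762·0.766) = 1.528/1.583692 = 0.96483c.
That velocity, transformed to the rest frame of the base station: (0.96483+0.829)/(1+0.96483·0.829) = 1.79383/1.79984407 = 0.99666c.

0.9967c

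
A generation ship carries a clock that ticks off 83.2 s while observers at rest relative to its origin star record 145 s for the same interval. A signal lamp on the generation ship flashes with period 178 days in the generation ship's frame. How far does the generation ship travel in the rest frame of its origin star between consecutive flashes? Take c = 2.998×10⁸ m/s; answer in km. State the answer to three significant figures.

From Δt = γΔτ: γ = 145/83.2 = 1.74279.
β = √(1 − 1/γ²) = 0.819. Lab-frame period = γτ = 1.74279×178 days = 310.22 days. Distance = βc × γτ = 0.819 × 2.998×10⁸ m/s × 26803008 s = 6.5811×10^15 m = 6.58×10^12 km.

6.58×10^12 km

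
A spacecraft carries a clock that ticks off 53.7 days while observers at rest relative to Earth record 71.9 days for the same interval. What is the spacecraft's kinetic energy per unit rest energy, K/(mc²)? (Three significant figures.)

0.339

The time-dilation ratio gives γ = 71.9/53.7 = 1.33892.
Since K = (γ−1)mc², K/(mc²) = 1.33892 − 1 = 0.339.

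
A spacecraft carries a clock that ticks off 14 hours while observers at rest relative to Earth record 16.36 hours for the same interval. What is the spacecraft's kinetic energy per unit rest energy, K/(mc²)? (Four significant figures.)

0.1686

From Δt = γΔτ: γ = 16.36/14 = 1.16857.
Since K = (γ−1)mc², K/(mc²) = 1.16857 − 1 = 0.1686.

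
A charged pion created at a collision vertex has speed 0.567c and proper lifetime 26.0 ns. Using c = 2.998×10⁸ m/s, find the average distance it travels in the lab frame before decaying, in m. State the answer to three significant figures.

5.37 m

Lorentz factor: γ = (1 − 0.321489)^(−1/2) = 1.214.
Lab-frame lifetime: Δt = γτ = 1.214 × 26.0 ns = 31.564 ns.
Distance: d = vΔt = 0.567 × 2.998×10⁸ m/s × 3.1564×10^-8 s = 5.37 m.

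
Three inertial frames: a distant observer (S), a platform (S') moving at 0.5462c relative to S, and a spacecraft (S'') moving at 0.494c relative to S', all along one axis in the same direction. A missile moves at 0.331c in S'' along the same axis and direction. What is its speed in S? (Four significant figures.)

0.9048c

Compose velocities in two stages. Stage 1 (into S'): u₁ = (0.331+0.494)/(1+0.331×0.494) = 0.70906.
Stage 2 (into S): u = (0.70906+0.5462)/(1+0.70906×0.5462) = 0.90483, so the speed is 0.9048c.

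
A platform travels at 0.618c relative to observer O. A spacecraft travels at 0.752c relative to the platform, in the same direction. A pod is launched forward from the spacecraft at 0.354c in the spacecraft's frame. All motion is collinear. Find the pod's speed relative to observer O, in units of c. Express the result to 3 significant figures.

Apply u = (u'+v)/(1+u'v) twice. Pod in the platform frame: (0.354+0.752)/(1+0.354·0.752) = 1.106/1.266208 = 0.87347c.
That velocity, transformed to the rest frame of observer O: (0.87347+0.618)/(1+0.87347·0.618) = 1.49147/1.53980446 = 0.96861c.

0.969c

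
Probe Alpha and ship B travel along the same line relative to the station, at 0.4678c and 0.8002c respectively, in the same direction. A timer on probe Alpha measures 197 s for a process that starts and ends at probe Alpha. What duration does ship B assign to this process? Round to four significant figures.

232.5 s

Speed of probe Alpha in ship B's frame: u = (v_A − v_B)/(1 − v_A v_B/c²) = (0.4678 − 0.8002)/(1 − 0.4678×0.8002) = −0.3324/0.62566644 = −0.53127; |u| = 0.53127c.
At |u| = 0.53127c, γ = (1 − 0.282248)^(−1/2) = 1.1804.
Probe Alpha's interval is proper; time dilation gives Δt_B = γΔτ = 1.1804 × 197 s = 232.5 s.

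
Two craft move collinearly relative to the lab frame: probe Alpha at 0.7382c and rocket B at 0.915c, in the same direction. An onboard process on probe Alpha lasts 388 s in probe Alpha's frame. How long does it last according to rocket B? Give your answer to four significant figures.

The velocity of probe Alpha relative to rocket B is (0.7382 − 0.915)c / (1 − 0.7382×0.915) = −0.54476c; relative speed 0.54476c.
γ for this relative speed: γ = 1/√(1 − 0.296763) = 1.1925.
Probe Alpha's interval is proper; time dilation gives Δt_B = γΔτ = 1.1925 × 388 s = 462.7 s.

462.7 s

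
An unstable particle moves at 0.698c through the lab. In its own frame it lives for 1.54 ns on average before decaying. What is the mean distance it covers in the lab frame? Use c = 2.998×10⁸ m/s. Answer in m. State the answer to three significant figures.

0.450 m

γ = 1/√(1 − β²) = 1/√(1 − 0.487204) = 1/√0.512796 = 1/0.716098 = 1.3965.
Lab-frame lifetime: Δt = γτ = 1.3965 × 1.54 ns = 2.1506 ns.
Distance: d = vΔt = 0.698 × 2.998×10⁸ m/s × 2.1506×10^-9 s = 0.450 m.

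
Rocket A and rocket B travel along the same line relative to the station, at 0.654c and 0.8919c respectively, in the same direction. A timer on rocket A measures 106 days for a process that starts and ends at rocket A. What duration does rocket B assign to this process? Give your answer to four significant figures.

129.1 days

Transform rocket A's velocity into rocket B's frame: (0.654 − 0.8919)/(1 − 0.654·0.8919) = −0.2379/0.4166974, so the relative speed is 0.57092c.
At |u| = 0.57092c, γ = (1 − 0.32595)^(−1/2) = 1.218.
The clock on rocket A records proper time, so rocket B measures Δt = γΔτ = 1.218 × 106 = 129.1 days.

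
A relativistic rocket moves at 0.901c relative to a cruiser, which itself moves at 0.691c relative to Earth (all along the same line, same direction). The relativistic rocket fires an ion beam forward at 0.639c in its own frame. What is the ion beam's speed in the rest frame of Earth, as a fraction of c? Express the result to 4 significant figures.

0.9958c

Apply u = (u'+v)/(1+u'v) twice. Ion beam in the cruiser frame: (0.639+0.901)/(1+0.639·0.901) = 1.54/1.575739 = 0.97732c.
That velocity, transformed to the rest frame of Earth: (0.97732+0.691)/(1+0.97732·0.691) = 1.66832/1.67532812 = 0.99582c.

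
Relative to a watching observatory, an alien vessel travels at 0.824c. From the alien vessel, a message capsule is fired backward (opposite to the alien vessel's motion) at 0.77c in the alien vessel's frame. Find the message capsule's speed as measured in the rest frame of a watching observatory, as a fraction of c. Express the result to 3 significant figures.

Relativistic velocity addition: u = (u' + v)/(1 + u'v/c²), with u' = −0.77c and v = 0.824c.
Numerator: −0.77 + 0.824 = 0.054. Denominator: 1 + (−0.77)(0.824) = 0.36552.
u = 0.054/0.36552 = 0.14773, so the speed is 0.148c.

0.148c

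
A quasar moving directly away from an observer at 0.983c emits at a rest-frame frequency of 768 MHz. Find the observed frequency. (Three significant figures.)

Relativistic Doppler (source moving away): f_obs = f_src · √((1−β)/(1+β)).
With β = 0.983: factor = √(0.017/1.983) = 0.09259.
f_obs = 768 × 0.09259 = 71.1 MHz.

71.1 MHz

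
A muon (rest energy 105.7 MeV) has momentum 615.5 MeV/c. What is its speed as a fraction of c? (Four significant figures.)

0.9856c

pc/(mc²) = 615.5/105.7 = 5.8231 = βγ = β/√(1−β²).
So β² = x²/(1 + x²) with x = 5.8231: x² = 33.9085, β² = 33.9085/34.9085 = 0.971354, β = 0.9856.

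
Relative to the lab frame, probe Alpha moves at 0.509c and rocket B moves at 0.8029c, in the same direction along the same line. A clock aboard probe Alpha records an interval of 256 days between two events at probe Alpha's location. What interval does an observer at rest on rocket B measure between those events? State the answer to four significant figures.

Speed of probe Alpha in rocket B's frame: u = (v_A − v_B)/(1 − v_A v_B/c²) = (0.509 − 0.8029)/(1 − 0.509×0.8029) = −0.2939/0.5913239 = −0.49702; |u| = 0.49702c.
γ for this relative speed: γ = 1/√(1 − 0.247029) = 1.1524.
Probe Alpha's interval is proper; time dilation gives Δt_B = γΔτ = 1.1524 × 256 days = 295.0 days.

295.0 days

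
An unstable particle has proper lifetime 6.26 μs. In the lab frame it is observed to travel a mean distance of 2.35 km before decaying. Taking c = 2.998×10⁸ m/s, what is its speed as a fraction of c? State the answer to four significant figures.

d = βγcτ ⇒ βγ = d/(cτ) = 2350 m / (1876.748 m) = 1.2522.
β = (βγ)/√(1+(βγ)²) = 1.2522/√2.568 = 0.7814.

0.7814c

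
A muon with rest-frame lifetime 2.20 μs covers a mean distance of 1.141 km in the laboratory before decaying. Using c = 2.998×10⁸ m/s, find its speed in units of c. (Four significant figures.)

Let x = d/(cτ) = 1141 m / (2.998×10⁸ m/s × 2.200×10^-6 s) = 1.7299. Since d = βγcτ, x = βγ = β/√(1−β²).
Solving: β² = x²/(1+x²) = 2.99255/3.99255 = 0.749534, so β = 0.8658.

0.8658c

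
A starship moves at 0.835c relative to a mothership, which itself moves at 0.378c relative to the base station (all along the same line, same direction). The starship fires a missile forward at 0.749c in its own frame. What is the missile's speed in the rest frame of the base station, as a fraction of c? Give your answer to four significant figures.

0.9884c

First combine the missile and starship (S''→S'): u₁ = (0.749 + 0.835)/(1 + 0.749×0.835) = 1.584/1.625415 = 0.97452.
Then combine with the mothership (S'→S): u = (0.97452 + 0.378)/(1 + 0.97452×0.378) = 1.35252/1.36836856 = 0.98842.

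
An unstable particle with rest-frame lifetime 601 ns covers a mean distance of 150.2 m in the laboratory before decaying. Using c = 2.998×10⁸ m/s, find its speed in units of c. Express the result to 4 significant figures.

Let x = d/(cτ) = 150.2 m / (2.998×10⁸ m/s × 6.010×10^-7 s) = 0.83361. Since d = βγcτ, x = βγ = β/√(1−β²).
Solving: β² = x²/(1+x²) = 0.694906/1.694906 = 0.409997, so β = 0.6403.

0.6403c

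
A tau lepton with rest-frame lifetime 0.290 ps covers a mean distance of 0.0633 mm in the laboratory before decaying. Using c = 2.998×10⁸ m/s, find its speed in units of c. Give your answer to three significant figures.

0.589c

Let x = d/(cτ) = 6.330×10^-5 m / (2.998×10⁸ m/s × 2.900×10^-13 s) = 0.72807. Since d = βγcτ, x = βγ = β/√(1−β²).
Solving: β² = x²/(1+x²) = 0.530086/1.530086 = 0.346442, so β = 0.589.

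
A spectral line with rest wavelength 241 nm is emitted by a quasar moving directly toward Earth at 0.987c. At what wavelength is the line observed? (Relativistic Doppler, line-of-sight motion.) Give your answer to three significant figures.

19.5 nm

Relativistic Doppler for wavelength: λ_obs = λ_src · √((1−β)/(1+β)).
With β = 0.987: factor = √(0.013/1.987) = 0.080886.
λ_obs = 241 × 0.080886 = 19.5 nm.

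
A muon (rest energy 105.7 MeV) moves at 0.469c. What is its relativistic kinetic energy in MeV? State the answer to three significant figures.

γ = 1/√(1 − β²) = 1/√(1 − 0.219961) = 1/√0.780039 = 1/0.883198 = 1.13225.
Kinetic energy: K = (γ − 1)mc² = (1.13225 − 1) × 105.7 MeV = 0.13225 × 105.7 = 14.0 MeV.

14.0 MeV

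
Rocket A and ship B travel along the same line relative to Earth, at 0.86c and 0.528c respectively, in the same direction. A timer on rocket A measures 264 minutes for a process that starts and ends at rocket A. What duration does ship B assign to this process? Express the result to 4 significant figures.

332.6 minutes

Transform rocket A's velocity into ship B's frame: (0.86 − 0.528)/(1 − 0.86·0.528) = 0.332/0.54592, so the relative speed is 0.60815c.
γ for this relative speed: γ = 1/√(1 − 0.369846) = 1.2597.
Rocket A's interval is proper; time dilation gives Δt_B = γΔτ = 1.2597 × 264 minutes = 332.6 minutes.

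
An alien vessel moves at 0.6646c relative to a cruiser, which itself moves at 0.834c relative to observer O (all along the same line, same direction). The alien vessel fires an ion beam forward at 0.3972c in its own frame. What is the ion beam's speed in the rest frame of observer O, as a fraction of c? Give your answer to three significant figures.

Compose velocities in two stages. Stage 1 (into S'): u₁ = (0.3972+0.6646)/(1+0.3972×0.6646) = 0.84005.
Stage 2 (into S): u = (0.84005+0.834)/(1+0.84005×0.834) = 0.98439, so the speed is 0.984c.

0.984c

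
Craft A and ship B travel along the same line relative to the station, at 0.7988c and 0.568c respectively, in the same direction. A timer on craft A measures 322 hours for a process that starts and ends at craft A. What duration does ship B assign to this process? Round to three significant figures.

355 hours

The velocity of craft A relative to ship B is (0.7988 − 0.568)c / (1 − 0.7988×0.568) = 0.42249c; relative speed 0.42249c.
γ for this relative speed: γ = 1/√(1 − 0.178498) = 1.1033.
Craft A's interval is proper; time dilation gives Δt_B = γΔτ = 1.1033 × 322 hours = 355 hours.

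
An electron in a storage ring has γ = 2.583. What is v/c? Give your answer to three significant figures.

β = √(1 − 1/γ²) = √(1 − 1/6.671889) = √0.850117 = 0.922.

0.922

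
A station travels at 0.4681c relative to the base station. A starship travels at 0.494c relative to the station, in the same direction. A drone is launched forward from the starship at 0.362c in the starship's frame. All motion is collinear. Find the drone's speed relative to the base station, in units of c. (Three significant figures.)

0.891c

First combine the drone and starship (S''→S'): u₁ = (0.362 + 0.494)/(1 + 0.362×0.494) = 0.856/1.178828 = 0.72614.
Then combine with the station (S'→S): u = (0.72614 + 0.4681)/(1 + 0.72614×0.4681) = 1.19424/1.339906134 = 0.89129.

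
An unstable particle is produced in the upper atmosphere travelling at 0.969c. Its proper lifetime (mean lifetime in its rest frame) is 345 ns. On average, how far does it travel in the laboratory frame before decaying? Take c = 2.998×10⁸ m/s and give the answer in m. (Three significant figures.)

406 m

γ = 1/√(1 − β²) = 1/√(1 − 0.938961) = 1/√0.061039 = 1/0.247061 = 4.0476.
Lab-frame lifetime: Δt = γτ = 4.0476 × 345 ns = 1396.4 ns.
Distance: d = vΔt = 0.969 × 2.998×10⁸ m/s × 1.3964×10^-6 s = 406 m.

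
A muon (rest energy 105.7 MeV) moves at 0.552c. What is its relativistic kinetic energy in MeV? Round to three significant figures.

21.1 MeV

Lorentz factor: γ = (1 − 0.304704)^(−1/2) = 1.19926.
Kinetic energy: K = (γ − 1)mc² = (1.19926 − 1) × 105.7 MeV = 0.19926 × 105.7 = 21.1 MeV.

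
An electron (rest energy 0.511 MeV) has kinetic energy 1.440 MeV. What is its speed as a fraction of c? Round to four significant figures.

K = (γ−1)mc², so γ = 1 + 1.440/0.511 = 3.818.
Then v/c = √(1 − γ⁻²) = √(1 − 0.0686006) = √0.9313994 = 0.9651.

0.9651c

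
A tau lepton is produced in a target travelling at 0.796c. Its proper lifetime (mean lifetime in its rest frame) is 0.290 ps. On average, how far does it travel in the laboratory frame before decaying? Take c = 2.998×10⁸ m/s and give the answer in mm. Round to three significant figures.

0.114 mm

γ = 1/√(1 − β²) = 1/√(1 − 0.633616) = 1/√0.366384 = 1/0.605297 = 1.6521.
Lab-frame lifetime: Δt = γτ = 1.6521 × 0.290 ps = 0.47911 ps.
Distance: d = vΔt = 0.796 × 2.998×10⁸ m/s × 4.7911×10^-13 s = 1.14×10^-4 m = 0.114 mm.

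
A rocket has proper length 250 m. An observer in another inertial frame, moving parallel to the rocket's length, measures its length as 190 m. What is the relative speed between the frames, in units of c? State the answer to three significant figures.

0.650c

Length contraction gives γ = L₀/L = 250/190 = 1.3158.
β = √(1 − 1/γ²) = √0.422409 = 0.650.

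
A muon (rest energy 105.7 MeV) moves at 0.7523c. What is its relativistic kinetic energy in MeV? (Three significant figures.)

54.7 MeV

With β = 0.7523, γ = 1/√(1 − 0.7523²) = 1/√0.43404471 = 1.51786.
Kinetic energy: K = (γ − 1)mc² = (1.51786 − 1) × 105.7 MeV = 0.51786 × 105.7 = 54.7 MeV.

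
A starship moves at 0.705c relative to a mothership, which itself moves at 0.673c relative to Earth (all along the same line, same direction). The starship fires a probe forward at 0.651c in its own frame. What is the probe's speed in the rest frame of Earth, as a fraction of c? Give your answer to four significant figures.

Compose velocities in two stages. Stage 1 (into S'): u₁ = (0.651+0.705)/(1+0.651×0.705) = 0.92943.
Stage 2 (into S): u = (0.92943+0.673)/(1+0.92943×0.673) = 0.9858, so the speed is 0.9858c.

0.9858c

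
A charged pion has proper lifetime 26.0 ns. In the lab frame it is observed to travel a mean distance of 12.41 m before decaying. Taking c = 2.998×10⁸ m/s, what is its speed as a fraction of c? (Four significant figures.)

Let x = d/(cτ) = 12.41 m / (2.998×10⁸ m/s × 2.600×10^-8 s) = 1.5921. Since d = βγcτ, x = βγ = β/√(1−β²).
Solving: β² = x²/(1+x²) = 2.53478/3.53478 = 0.717097, so β = 0.8468.

0.8468c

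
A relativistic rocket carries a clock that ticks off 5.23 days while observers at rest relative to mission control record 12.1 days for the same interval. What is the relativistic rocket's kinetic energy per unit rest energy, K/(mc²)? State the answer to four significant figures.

1.314

From Δt = γΔτ: γ = 12.1/5.23 = 2.31358.
Since K = (γ−1)mc², K/(mc²) = 2.31358 − 1 = 1.314.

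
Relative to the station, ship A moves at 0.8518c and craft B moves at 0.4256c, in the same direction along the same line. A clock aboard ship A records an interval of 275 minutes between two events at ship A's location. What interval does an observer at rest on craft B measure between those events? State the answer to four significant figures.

369.8 minutes

Speed of ship A in craft B's frame: u = (v_A − v_B)/(1 − v_A v_B/c²) = (0.8518 − 0.4256)/(1 − 0.8518×0.4256) = 0.4262/0.63747392 = 0.66858; |u| = 0.66858c.
γ for this relative speed: γ = 1/√(1 − 0.446999) = 1.3447.
Ship A's interval is proper; time dilation gives Δt_B = γΔτ = 1.3447 × 275 minutes = 369.8 minutes.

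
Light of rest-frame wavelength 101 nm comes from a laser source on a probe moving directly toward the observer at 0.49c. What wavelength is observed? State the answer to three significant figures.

59.1 nm

Relativistic Doppler for wavelength: λ_obs = λ_src · √((1−β)/(1+β)).
With β = 0.49: factor = √(0.51/1.49) = 0.58505.
λ_obs = 101 × 0.58505 = 59.1 nm.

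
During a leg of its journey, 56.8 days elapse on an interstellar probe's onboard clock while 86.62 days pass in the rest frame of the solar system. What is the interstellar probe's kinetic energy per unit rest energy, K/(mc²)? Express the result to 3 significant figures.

The time-dilation ratio gives γ = 86.62/56.8 = 1.525.
Since K = (γ−1)mc², K/(mc²) = 1.525 − 1 = 0.525.

0.525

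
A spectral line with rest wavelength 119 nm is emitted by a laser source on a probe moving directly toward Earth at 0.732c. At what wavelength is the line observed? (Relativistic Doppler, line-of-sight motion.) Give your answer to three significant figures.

46.8 nm

Relativistic Doppler for wavelength: λ_obs = λ_src · √((1−β)/(1+β)).
With β = 0.732: factor = √(0.268/1.732) = 0.39336.
λ_obs = 119 × 0.39336 = 46.8 nm.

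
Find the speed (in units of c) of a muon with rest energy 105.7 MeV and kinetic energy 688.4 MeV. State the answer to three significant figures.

K = (γ−1)mc², so γ = 1 + 688.4/105.7 = 7.5128.
Then v/c = √(1 − γ⁻²) = √(1 − 0.0177173) = √0.9822827 = 0.991.

0.991c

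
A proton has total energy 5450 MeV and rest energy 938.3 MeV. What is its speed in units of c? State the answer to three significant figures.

Total energy E = γmc² gives γ = 5450/938.3 = 5.8084.
Hence β = √(1 − 1/γ²) = √(1 − 0.0296406) = √0.9703594 = 0.985.

0.985c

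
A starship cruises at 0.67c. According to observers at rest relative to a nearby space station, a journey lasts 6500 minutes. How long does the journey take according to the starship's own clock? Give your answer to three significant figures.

γ = 1/√(1 − β²) = 1/√(1 − 0.4489) = 1/√0.5511 = 1/0.742361 = 1.3471.
The moving clock records proper time: Δτ = Δt/γ = 6500/1.3471 = 4830 minutes.

4830 minutes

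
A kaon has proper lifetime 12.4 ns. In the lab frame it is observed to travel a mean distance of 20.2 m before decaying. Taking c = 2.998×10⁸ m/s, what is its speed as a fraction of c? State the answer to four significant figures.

0.9835c

Lab distance = (lab lifetime)·v = γτ·βc, so βγ = d/(cτ) = 20.20/(2.998×10⁸ × 1.240×10^-8) = 5.4337.
With βγ = 5.4337: γ² = 1 + (βγ)² = 30.5251, and β = (βγ)/γ = 5.4337/5.52495 = 0.9835.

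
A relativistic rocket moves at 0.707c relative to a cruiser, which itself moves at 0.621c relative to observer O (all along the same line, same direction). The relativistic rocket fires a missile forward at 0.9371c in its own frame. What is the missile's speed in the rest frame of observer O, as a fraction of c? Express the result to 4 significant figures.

0.9974c

Apply u = (u'+v)/(1+u'v) twice. Missile in the cruiser frame: (0.9371+0.707)/(1+0.9371·0.707) = 1.6441/1.6625297 = 0.98891c.
That velocity, transformed to the rest frame of observer O: (0.98891+0.621)/(1+0.98891·0.621) = 1.60991/1.61411311 = 0.9974c.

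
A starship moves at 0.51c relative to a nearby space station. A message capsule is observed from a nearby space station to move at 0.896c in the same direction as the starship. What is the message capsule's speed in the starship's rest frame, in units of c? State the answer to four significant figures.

0.7108c

Transform to the starship's frame: u' = (u − v)/(1 − uv/c²).
u' = (0.896 − 0.51)/(1 − 0.896×0.51) = 0.386/0.54304 = 0.71081.
Speed in the starship's frame: 0.7108c (in the same direction).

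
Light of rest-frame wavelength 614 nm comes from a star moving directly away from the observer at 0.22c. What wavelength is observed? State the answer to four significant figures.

767.9 nm

Relativistic Doppler for wavelength: λ_obs = λ_src · √((1+β)/(1−β)).
With β = 0.22: factor = √(1.22/0.78) = 1.2506.
λ_obs = 614 × 1.2506 = 767.9 nm.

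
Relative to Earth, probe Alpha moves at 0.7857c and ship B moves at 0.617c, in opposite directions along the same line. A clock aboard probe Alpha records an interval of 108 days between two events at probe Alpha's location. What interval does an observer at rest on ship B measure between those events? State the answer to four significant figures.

Speed of probe Alpha in ship B's frame: u = (v_A + v_B)/(1 + v_A v_B/c²) = (0.7857 + 0.617)/(1 + 0.7857×0.617) = 1.4027/1.4847769 = 0.94472; |u| = 0.94472c.
γ for this relative speed: γ = 1/√(1 − 0.892496) = 3.0499.
The clock on probe Alpha records proper time, so ship B measures Δt = γΔτ = 3.0499 × 108 = 329.4 days.

329.4 days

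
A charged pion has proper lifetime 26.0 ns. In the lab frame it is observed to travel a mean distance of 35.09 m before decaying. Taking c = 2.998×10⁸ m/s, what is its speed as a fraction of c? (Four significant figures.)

0.9762c

Let x = d/(cτ) = 35.09 m / (2.998×10⁸ m/s × 2.600×10^-8 s) = 4.5017. Since d = βγcτ, x = βγ = β/√(1−β²).
Solving: β² = x²/(1+x²) = 20.2653/21.2653 = 0.952975, so β = 0.9762.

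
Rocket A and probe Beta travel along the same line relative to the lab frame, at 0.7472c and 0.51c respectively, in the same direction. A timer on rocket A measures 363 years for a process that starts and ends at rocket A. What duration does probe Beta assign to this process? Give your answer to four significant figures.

393.0 years

The velocity of rocket A relative to probe Beta is (0.7472 − 0.51)c / (1 − 0.7472×0.51) = 0.38324c; relative speed 0.38324c.
γ for this relative speed: γ = 1/√(1 − 0.146873) = 1.0827.
The clock on rocket A records proper time, so probe Beta measures Δt = γΔτ = 1.0827 × 363 = 393.0 years.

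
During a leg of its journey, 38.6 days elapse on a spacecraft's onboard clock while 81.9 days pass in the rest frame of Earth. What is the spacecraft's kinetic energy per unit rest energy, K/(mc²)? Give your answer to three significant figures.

γ = Δt/Δτ = 81.9/38.6 = 2.12176.
K/(mc²) = γ − 1 = 2.12176 − 1 = 1.12.

1.12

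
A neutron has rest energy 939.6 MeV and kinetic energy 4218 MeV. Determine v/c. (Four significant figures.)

K = (γ−1)mc², so γ = 1 + 4218/939.6 = 5.4891.
Then v/c = √(1 − γ⁻²) = √(1 − 0.0331893) = √0.9668107 = 0.9833.

0.9833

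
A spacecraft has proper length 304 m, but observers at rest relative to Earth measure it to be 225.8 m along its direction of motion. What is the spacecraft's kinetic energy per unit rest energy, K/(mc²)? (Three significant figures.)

0.346

γ = L₀/L = 304/225.8 = 1.34632.
K/(mc²) = γ − 1 = 1.34632 − 1 = 0.346.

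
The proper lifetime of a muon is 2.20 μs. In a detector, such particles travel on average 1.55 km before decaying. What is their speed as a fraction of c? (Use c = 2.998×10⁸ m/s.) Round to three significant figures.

0.920c

Lab distance = (lab lifetime)·v = γτ·βc, so βγ = d/(cτ) = 1550/(2.998×10⁸ × 2.200×10^-6) = 2.3501.
With βγ = 2.3501: γ² = 1 + (βγ)² = 6.52297, and β = (βγ)/γ = 2.3501/2.55401 = 0.920.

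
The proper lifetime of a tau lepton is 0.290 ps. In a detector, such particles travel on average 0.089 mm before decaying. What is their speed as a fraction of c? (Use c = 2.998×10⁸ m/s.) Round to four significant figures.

Let x = d/(cτ) = 8.900×10^-5 m / (2.998×10⁸ m/s × 2.900×10^-13 s) = 1.0237. Since d = βγcτ, x = βγ = β/√(1−β²).
Solving: β² = x²/(1+x²) = 1.04796/2.04796 = 0.511709, so β = 0.7153.

0.7153c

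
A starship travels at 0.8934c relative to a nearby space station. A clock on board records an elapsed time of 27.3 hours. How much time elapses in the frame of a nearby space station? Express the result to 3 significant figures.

β² = 0.79816356, so γ = 1/√0.20183644 = 2.2259.
The onboard clock measures proper time, so the interval in the rest frame of a nearby space station is dilated: Δt = γ·Δτ = 2.2259 × 27.3 hours = 60.8 hours.

60.8 hours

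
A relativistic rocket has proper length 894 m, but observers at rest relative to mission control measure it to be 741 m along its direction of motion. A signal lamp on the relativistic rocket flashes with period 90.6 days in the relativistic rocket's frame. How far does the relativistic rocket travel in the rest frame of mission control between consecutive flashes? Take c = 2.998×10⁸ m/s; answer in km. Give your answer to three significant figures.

γ = L₀/L = 894/741 = 1.20648.
β = √(1 − 1/γ²) = 0.55946. Lab-frame period = γτ = 1.20648×90.6 days = 109.31 days. Distance = βc × γτ = 0.55946 × 2.998×10⁸ m/s × 9444384 s = 1.5841×10^15 m = 1.58×10^12 km.

1.58×10^12 km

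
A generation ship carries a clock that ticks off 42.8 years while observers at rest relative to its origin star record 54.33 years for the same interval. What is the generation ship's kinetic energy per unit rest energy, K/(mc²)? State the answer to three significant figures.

The time-dilation ratio gives γ = 54.33/42.8 = 1.26939.
K/(mc²) = γ − 1 = 1.26939 − 1 = 0.269.

0.269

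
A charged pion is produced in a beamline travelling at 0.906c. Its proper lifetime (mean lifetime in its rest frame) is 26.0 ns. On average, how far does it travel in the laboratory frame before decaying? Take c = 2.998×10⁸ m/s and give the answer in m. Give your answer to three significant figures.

16.7 m

γ = 1/√(1 − β²) = 1/√(1 − 0.820836) = 1/√0.179164 = 1/0.423278 = 2.3625.
Lab-frame lifetime: Δt = γτ = 2.3625 × 26.0 ns = 61.425 ns.
Distance: d = vΔt = 0.906 × 2.998×10⁸ m/s × 6.1425×10^-8 s = 16.7 m.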